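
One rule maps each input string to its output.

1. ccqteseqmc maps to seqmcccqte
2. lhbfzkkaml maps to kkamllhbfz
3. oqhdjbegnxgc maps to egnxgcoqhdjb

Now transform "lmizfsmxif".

smxiflmizf

Each output is the input with this applied: swap the front and back halves of the string.
On "lmizfsmxif" that produces "smxiflmizf".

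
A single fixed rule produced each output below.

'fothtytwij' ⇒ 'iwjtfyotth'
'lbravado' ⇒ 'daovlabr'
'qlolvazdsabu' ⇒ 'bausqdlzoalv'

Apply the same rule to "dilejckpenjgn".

gjnndeiplkecj

Each output is the input with this applied: move the last 2 characters to the front (rotate right by 2), then take characters alternately from the front and the back (1st, last, 2nd, 2nd-last, ...).
On "dilejckpenjgn": the first step gives "gndilejckpenj", and the second then gives "gjnndeiplkecj".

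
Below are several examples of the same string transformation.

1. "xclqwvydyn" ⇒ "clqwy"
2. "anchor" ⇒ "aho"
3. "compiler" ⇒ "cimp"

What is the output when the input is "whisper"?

eirw

The pattern: sort the characters into alphabetical order, then keep every other character starting from the first (positions 1st, 3rd, 5th, ...).
Applying both steps to "whisper": "ehiprsw", then "eirw".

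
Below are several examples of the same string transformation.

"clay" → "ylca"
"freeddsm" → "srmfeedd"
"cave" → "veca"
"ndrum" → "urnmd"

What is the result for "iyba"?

yiba

The rule is to sort the characters into reverse alphabetical order.
"iyba" → "yiba".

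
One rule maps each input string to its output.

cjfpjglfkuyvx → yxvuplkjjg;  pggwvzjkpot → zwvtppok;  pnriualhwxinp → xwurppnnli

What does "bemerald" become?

In each case the input is transformed by: sort the characters into reverse alphabetical order, then delete the last 3 characters.
Working it through for "bemerald": intermediate "rmleedba", final "rmlee".

rmlee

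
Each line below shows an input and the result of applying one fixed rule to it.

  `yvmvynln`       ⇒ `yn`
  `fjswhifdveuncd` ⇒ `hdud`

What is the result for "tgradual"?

The rule is to move the first 2 characters to the end (rotate left by 2), then keep one character in every 3, starting at position 3 (positions 3rd, 6th, 9th, ...).
For "tgradual", step one produces "radualtg"; step two turns that into "dl".
(Check on "yvmvynln": → "mvynlnyv" → "yn" ✓)

dl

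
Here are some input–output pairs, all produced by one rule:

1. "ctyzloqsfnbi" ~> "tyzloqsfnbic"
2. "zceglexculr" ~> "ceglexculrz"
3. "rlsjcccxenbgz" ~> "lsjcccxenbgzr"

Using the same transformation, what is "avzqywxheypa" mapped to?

vzqywxheypaa

In each case the input is transformed by: move the first character to the end.
So "avzqywxheypa" becomes "vzqywxheypaa".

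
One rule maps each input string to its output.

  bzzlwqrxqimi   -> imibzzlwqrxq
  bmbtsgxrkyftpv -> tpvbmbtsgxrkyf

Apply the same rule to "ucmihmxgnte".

nteucmihmxg

Looking at the pairs, the operation is to move the last 3 characters to the front (rotate right by 3).
Doing the same to "ucmihmxgnte": "nteucmihmxg".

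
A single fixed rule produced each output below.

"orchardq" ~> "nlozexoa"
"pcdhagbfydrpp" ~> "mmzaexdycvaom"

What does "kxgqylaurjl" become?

ihudnvixrog

The pattern: shift every letter 3 places backward in the alphabet (wrapping around), then move the last character to the front.
Working it through for "kxgqylaurjl": intermediate "hudnvixrogi", final "ihudnvixrog".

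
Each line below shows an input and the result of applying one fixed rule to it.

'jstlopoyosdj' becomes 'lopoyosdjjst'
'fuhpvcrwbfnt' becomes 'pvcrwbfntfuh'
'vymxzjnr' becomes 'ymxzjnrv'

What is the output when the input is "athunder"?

thundera

Looking at the pairs, the operation is to move the last 3 characters to the front (rotate right by 3), then swap the front and back halves of the string.
"athunder" → "derathun" → "thundera".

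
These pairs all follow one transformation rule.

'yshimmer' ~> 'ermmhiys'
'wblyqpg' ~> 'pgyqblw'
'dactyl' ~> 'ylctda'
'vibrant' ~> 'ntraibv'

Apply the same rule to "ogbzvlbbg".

bglbzvgbo

What's happening: reverse the string, then swap each adjacent pair of characters (1↔2, 3↔4, ...).
"ogbzvlbbg" → "bglbzvgbo".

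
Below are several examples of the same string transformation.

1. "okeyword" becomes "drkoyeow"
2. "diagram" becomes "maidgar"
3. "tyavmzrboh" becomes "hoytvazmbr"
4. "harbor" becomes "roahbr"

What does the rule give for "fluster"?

relfsut

In each case the input is transformed by: move the last 2 characters to the front (rotate right by 2), then swap each adjacent pair of characters (1↔2, 3↔4, ...).
"fluster" → "erflust" → "relfsut".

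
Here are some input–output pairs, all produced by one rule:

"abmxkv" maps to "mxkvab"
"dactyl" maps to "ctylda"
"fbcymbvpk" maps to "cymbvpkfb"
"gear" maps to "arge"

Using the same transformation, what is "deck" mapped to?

ckde

In each case the input is transformed by: move the first 2 characters to the end (rotate left by 2).
So "deck" becomes "ckde".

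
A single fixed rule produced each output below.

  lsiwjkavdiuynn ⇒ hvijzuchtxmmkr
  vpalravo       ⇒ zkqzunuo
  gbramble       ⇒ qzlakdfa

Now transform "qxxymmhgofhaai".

wxllgfnegzzhpw

What's happening: shift every letter 1 place backward in the alphabet (wrapping around), then move the first 2 characters to the end (rotate left by 2).
For "qxxymmhgofhaai", step one produces "pwwxllgfnegzzh"; step two turns that into "wxllgfnegzzhpw".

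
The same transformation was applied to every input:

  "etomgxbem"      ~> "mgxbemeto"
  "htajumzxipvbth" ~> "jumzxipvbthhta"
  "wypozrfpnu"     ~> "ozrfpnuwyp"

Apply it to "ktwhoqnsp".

The transformation: move the first 3 characters to the end (rotate left by 3).
So "ktwhoqnsp" becomes "hoqnspktw".

hoqnspktw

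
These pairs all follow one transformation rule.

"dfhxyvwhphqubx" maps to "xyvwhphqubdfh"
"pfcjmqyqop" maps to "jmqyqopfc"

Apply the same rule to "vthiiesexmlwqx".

iiesexmlwqvth

In each case the input is transformed by: delete the last character, then move the first 3 characters to the end (rotate left by 3).
Applying both steps to "vthiiesexmlwqx": "vthiiesexmlwq", then "iiesexmlwqvth".
(Check on "dfhxyvwhphqubx": → "dfhxyvwhphqub" → "xyvwhphqubdfh" ✓)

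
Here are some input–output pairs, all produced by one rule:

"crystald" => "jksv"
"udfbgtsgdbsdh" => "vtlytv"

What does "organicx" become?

jsap

Each output is the input with this applied: keep every other character starting from the second (positions 2nd, 4th, 6th, ...), then shift every letter 8 places backward in the alphabet (wrapping around).
Starting from "organicx": after the first operation, "raix"; after the second, "jsap".
(Check on "crystald": → "rsad" → "jksv" ✓)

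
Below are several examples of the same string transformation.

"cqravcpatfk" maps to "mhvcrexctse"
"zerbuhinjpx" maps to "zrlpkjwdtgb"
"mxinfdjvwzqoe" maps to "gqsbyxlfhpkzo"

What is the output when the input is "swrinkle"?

gnmpktyu

What's happening: reverse the string, then shift every letter 2 places forward in the alphabet (wrapping around).
For "swrinkle", step one produces "elknirws"; step two turns that into "gnmpktyu".
(Check on "zerbuhinjpx": → "xpjnihubrez" → "zrlpkjwdtgb" ✓)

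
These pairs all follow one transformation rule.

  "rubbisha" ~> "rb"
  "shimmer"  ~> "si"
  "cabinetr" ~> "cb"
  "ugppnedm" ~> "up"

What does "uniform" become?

The pattern: keep every other character starting from the first (positions 1st, 3rd, 5th, ...), then delete the last 2 characters.
Working it through for "uniform": intermediate "uiom", final "ui".

ui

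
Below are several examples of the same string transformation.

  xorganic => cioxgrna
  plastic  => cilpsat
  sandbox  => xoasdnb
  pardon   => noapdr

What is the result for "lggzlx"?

Each output is the input with this applied: move the last 2 characters to the front (rotate right by 2), then swap each adjacent pair of characters (1↔2, 3↔4, ...).
So "lggzlx" becomes "xlglzg".

xlglzg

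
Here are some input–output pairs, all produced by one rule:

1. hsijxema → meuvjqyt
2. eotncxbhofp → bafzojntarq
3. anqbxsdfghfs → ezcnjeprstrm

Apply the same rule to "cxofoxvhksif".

rjarajhtweuo

The pattern: swap the first and last characters, then shift every letter 12 places forward in the alphabet (wrapping around).
For "cxofoxvhksif", step one produces "fxofoxvhksic"; step two turns that into "rjarajhtweuo".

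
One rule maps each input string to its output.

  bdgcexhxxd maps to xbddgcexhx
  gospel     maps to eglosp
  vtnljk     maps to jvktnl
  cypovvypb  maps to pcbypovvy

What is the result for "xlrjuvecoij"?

ixjlrjuveco

Rule — swap the first and last characters, then move the last 2 characters to the front (rotate right by 2).
For "xlrjuvecoij", step one produces "jlrjuvecoix"; step two turns that into "ixjlrjuveco".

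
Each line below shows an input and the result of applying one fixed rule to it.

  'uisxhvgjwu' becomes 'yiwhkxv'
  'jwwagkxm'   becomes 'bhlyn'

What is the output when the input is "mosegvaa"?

What's happening: shift every letter 1 place forward in the alphabet (wrapping around), then delete the first 3 characters.
On "mosegvaa": the first step gives "nptfhwbb", and the second then gives "fhwbb".

fhwbb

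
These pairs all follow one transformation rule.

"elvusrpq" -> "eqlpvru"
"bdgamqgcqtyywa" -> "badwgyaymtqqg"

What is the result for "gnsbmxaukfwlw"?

What's happening: take characters alternately from the front and the back (1st, last, 2nd, 2nd-last, ...), then delete the last character.
Working it through for "gnsbmxaukfwlw": intermediate "gwnlswbfmkxua", final "gwnlswbfmkxu".

gwnlswbfmkxu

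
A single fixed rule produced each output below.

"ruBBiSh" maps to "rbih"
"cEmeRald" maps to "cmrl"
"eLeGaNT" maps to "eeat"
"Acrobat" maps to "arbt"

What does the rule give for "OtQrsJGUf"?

What's happening: keep every other character starting from the first (positions 1st, 3rd, 5th, ...), then convert every letter to lowercase.
For "OtQrsJGUf", step one produces "OQsGf"; step two turns that into "oqsgf".

oqsgf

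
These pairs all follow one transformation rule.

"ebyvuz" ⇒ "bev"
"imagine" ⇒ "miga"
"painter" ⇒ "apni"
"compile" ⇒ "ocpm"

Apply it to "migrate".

imrg

In each case the input is transformed by: swap each adjacent pair of characters (1↔2, 3↔4, ...), then delete the last 3 characters.
Starting from "migrate": after the first operation, "imrgtae"; after the second, "imrg".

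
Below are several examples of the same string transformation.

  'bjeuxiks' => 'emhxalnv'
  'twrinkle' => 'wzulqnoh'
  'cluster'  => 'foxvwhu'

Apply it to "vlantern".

yodqwhuq

The pattern: shift every letter 3 places forward in the alphabet (wrapping around).
On "vlantern" that produces "yodqwhuq".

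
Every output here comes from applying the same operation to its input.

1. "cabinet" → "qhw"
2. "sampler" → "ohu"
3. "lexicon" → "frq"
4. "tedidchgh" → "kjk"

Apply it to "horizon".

The transformation: shift every letter 3 places forward in the alphabet (wrapping around), then keep only the last 3 characters.
Working it through for "horizon": intermediate "krulcrq", final "crq".
(Check on "lexicon": → "ohalfrq" → "frq" ✓)

crq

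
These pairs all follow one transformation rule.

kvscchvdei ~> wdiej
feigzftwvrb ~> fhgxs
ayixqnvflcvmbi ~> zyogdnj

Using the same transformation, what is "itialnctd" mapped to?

In each case the input is transformed by: keep every other character starting from the second (positions 2nd, 4th, 6th, ...), then shift every letter 1 place forward in the alphabet (wrapping around).
Applying both steps to "itialnctd": "tant", then "ubou".

ubou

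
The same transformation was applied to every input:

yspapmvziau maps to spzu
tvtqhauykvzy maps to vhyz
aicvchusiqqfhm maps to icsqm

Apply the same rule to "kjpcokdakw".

joa

Looking at the pairs, the operation is to keep one character in every 3, starting at position 2 (positions 2nd, 5th, 8th, ...).
On "kjpcokdakw" that produces "joa".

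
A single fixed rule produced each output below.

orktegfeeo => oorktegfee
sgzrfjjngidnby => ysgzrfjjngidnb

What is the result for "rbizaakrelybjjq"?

The pattern: move the last character to the front.
Doing the same to "rbizaakrelybjjq": "qrbizaakrelybjj".

qrbizaakrelybjj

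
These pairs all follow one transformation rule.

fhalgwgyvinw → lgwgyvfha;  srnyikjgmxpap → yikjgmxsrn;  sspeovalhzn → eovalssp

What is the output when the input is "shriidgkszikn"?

The transformation: delete the last 3 characters, then move the first 3 characters to the end (rotate left by 3).
For "shriidgkszikn", step one produces "shriidgksz"; step two turns that into "iidgkszshr".

iidgkszshr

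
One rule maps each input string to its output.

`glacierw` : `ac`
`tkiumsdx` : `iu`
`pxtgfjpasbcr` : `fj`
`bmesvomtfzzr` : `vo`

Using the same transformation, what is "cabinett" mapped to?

Looking at the pairs, the operation is to swap the front and back halves of the string, then keep only the last 2 characters.
"cabinett" → "nettcabi" → "bi".

bi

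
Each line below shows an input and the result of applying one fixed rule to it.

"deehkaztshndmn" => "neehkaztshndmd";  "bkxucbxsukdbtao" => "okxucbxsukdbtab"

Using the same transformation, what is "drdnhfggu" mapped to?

urdnhfggd

The transformation: swap the first and last characters.
"drdnhfggu" → "urdnhfggd".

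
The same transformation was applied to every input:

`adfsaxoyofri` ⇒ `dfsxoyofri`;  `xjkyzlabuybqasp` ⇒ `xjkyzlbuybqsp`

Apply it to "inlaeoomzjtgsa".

Each output is the input with this applied: remove every "a".
For "inlaeoomzjtgsa" the result is "inleoomzjtgs".

inleoomzjtgs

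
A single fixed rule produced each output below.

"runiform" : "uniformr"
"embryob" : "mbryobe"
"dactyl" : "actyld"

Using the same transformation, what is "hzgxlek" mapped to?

The rule is to move the first character to the end.
Doing the same to "hzgxlek": "zgxlekh".

zgxlekh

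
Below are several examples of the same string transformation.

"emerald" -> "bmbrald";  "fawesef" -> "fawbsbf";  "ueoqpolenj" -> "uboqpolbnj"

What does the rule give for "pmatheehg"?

In each case the input is transformed by: replace every "e" with "b".
Applying that to "pmatheehg" gives "pmathbbhg".

pmathbbhg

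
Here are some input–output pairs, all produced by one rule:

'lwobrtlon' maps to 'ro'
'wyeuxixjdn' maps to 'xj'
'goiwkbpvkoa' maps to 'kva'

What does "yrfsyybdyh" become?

The transformation: delete the first 2 characters, then keep one character in every 3, starting at position 3 (positions 3rd, 6th, 9th, ...).
Starting from "yrfsyybdyh": after the first operation, "fsyybdyh"; after the second, "yd".

yd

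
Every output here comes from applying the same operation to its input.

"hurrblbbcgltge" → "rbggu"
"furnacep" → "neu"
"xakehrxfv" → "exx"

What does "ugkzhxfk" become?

The transformation: move the first 2 characters to the end (rotate left by 2), then keep one character in every 3, starting at position 2 (positions 2nd, 5th, 8th, ...).
Doing the same to "ugkzhxfk": "zfg".

zfg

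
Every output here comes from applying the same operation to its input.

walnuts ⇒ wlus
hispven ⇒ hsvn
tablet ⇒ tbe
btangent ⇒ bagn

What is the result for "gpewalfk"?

The pattern: keep every other character starting from the first (positions 1st, 3rd, 5th, ...).
Applying that to "gpewalfk" gives "geaf".

geaf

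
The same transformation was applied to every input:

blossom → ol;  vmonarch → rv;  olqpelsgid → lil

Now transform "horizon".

oo

Rule — move the first 3 characters to the end (rotate left by 3), then keep one character in every 3, starting at position 3 (positions 3rd, 6th, 9th, ...).
Starting from "horizon": after the first operation, "izonhor"; after the second, "oo".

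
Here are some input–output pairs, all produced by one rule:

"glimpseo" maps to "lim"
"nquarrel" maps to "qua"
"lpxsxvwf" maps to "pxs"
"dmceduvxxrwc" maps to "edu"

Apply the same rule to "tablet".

tab

What's happening: swap the front and back halves of the string, then keep only the last 3 characters.
"tablet" → "tab".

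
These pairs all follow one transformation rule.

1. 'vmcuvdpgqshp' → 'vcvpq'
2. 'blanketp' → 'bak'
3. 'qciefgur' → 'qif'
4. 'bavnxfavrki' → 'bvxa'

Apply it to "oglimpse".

Looking at the pairs, the operation is to delete the last 3 characters, then keep every other character starting from the first (positions 1st, 3rd, 5th, ...).
"oglimpse" → "oglim" → "olm".

olm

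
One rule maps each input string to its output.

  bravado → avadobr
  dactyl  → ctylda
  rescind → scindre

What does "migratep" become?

gratepmi

Looking at the pairs, the operation is to move the first 2 characters to the end (rotate left by 2).
Applying that to "migratep" gives "gratepmi".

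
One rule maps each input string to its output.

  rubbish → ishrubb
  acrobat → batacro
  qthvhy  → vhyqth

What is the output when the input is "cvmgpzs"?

pzscvmg

The pattern: move the last 3 characters to the front (rotate right by 3).
On "cvmgpzs" that produces "pzscvmg".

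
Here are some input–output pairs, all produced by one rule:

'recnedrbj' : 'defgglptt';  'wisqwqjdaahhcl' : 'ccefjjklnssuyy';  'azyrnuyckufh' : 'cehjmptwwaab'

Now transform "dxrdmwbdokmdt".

dffffmooqtvyz

In each case the input is transformed by: sort the characters into alphabetical order, then shift every letter 2 places forward in the alphabet (wrapping around).
Applying both steps to "dxrdmwbdokmdt": "bddddkmmortwx", then "dffffmooqtvyz".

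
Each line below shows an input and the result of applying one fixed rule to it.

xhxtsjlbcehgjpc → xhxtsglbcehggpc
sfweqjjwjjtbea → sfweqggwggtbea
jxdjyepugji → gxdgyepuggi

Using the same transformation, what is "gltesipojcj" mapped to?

The rule is to replace every "j" with "g".
So "gltesipojcj" becomes "gltesipogcg".

gltesipogcg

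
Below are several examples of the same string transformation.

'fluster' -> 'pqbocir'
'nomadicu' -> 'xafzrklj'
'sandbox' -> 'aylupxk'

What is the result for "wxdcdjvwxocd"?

Looking at the pairs, the operation is to move the first 3 characters to the end (rotate left by 3), then shift every letter 3 places backward in the alphabet (wrapping around).
On "wxdcdjvwxocd": the first step gives "cdjvwxocdwxd", and the second then gives "zagstulzatua".

zagstulzatua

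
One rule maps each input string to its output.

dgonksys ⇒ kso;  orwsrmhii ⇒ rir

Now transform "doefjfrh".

jhe

What's happening: move the first 3 characters to the end (rotate left by 3), then keep one character in every 3, starting at position 2 (positions 2nd, 5th, 8th, ...).
On "doefjfrh": the first step gives "fjfrhdoe", and the second then gives "jhe".
(Check on "dgonksys": → "nksysdgo" → "kso" ✓)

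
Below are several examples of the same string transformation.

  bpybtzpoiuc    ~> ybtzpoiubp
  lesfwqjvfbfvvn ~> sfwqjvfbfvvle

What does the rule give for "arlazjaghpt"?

lazjaghpar

The rule is to delete the last character, then move the first 2 characters to the end (rotate left by 2).
For "arlazjaghpt", step one produces "arlazjaghp"; step two turns that into "lazjaghpar".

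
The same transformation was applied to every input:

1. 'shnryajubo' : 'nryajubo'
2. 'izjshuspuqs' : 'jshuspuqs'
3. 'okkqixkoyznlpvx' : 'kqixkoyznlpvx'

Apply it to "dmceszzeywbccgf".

Each output is the input with this applied: delete the first 2 characters.
"dmceszzeywbccgf" → "ceszzeywbccgf".

ceszzeywbccgf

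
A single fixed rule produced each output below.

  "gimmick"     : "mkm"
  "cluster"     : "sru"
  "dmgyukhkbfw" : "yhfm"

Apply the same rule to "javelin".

The transformation: move the first 3 characters to the end (rotate left by 3), then keep one character in every 3, starting at position 1 (positions 1st, 4th, 7th, ...).
Working it through for "javelin": intermediate "elinjav", final "env".

env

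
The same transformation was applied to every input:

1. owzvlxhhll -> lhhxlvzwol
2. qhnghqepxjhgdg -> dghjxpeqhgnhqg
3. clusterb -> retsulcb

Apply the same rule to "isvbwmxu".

xmwbvsiu

The rule is to move the last character to the front, then reverse the string.
Applying both steps to "isvbwmxu": "uisvbwmx", then "xmwbvsiu".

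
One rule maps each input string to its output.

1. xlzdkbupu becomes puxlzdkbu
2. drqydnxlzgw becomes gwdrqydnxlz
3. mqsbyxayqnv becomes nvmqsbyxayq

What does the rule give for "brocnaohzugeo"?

eobrocnaohzug

Rule — move the last 2 characters to the front (rotate right by 2).
On "brocnaohzugeo" that produces "eobrocnaohzug".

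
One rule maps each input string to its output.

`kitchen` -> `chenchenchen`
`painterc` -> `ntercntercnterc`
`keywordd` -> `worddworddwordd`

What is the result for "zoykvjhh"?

kvjhhkvjhhkvjhh

In each case the input is transformed by: delete the first 3 characters, then write the whole string 3 times in a row.
On "zoykvjhh" that produces "kvjhhkvjhhkvjhh".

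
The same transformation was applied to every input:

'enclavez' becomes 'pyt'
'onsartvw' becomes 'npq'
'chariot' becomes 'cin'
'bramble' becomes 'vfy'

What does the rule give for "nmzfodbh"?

xvb

The pattern: shift every letter 6 places backward in the alphabet (wrapping around), then keep only the last 3 characters.
"nmzfodbh" → "hgtzixvb" → "xvb".
(Check on "enclavez": → "yhwfupyt" → "pyt" ✓)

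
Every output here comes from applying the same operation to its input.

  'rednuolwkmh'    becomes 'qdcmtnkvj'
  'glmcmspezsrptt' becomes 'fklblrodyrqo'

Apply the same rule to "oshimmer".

The transformation: shift every letter 1 place backward in the alphabet (wrapping around), then delete the last 2 characters.
On "oshimmer": the first step gives "nrghlldq", and the second then gives "nrghll".

nrghll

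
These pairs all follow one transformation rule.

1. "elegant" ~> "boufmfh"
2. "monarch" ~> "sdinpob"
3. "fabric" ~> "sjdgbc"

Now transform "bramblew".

mfxcsbnc

The transformation: shift every letter 1 place forward in the alphabet (wrapping around), then move the last 3 characters to the front (rotate right by 3).
For "bramblew", step one produces "csbncmfx"; step two turns that into "mfxcsbnc".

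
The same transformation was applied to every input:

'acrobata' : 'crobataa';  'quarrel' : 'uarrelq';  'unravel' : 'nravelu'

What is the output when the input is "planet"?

lanetp

Looking at the pairs, the operation is to move the first character to the end.
For "planet" the result is "lanetp".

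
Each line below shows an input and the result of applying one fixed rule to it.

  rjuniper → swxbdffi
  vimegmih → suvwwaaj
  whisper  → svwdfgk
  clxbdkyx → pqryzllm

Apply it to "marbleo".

opszacf

In each case the input is transformed by: sort the characters into alphabetical order, then shift every letter 12 places backward in the alphabet (wrapping around).
"marbleo" → "opszacf".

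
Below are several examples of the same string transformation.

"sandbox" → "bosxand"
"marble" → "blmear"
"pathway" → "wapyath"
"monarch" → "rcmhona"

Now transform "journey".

What's happening: swap the first and last characters, then move the last 3 characters to the front (rotate right by 3).
For "journey" the result is "nejyour".

nejyour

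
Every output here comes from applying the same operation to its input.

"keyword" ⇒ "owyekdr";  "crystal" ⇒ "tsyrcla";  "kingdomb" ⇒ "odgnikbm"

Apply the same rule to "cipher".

The transformation: move the last 2 characters to the front (rotate right by 2), then reverse the string.
"cipher" → "hpicre".

hpicre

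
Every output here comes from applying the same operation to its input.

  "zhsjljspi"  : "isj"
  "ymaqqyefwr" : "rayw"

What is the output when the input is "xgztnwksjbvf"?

The rule is to move the last character to the front, then keep one character in every 3, starting at position 1 (positions 1st, 4th, 7th, ...).
Applying both steps to "xgztnwksjbvf": "fxgztnwksjbv", then "fzwj".

fzwj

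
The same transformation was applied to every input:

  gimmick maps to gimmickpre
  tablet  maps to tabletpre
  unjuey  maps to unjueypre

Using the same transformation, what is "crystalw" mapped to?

What's happening: append "pre".
For "crystalw" the result is "crystalwpre".

crystalwpre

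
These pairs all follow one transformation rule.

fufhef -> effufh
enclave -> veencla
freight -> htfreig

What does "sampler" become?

The pattern: move the last 2 characters to the front (rotate right by 2).
Doing the same to "sampler": "ersampl".

ersampl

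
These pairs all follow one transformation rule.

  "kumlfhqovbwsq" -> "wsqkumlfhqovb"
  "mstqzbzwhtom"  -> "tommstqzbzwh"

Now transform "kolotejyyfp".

yfpkolotejy

Rule — move the last 3 characters to the front (rotate right by 3).
On "kolotejyyfp" that produces "yfpkolotejy".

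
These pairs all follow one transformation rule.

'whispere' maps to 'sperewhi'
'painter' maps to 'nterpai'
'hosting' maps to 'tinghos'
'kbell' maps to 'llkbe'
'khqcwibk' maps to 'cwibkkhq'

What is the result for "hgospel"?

Each output is the input with this applied: move the first 3 characters to the end (rotate left by 3).
So "hgospel" becomes "spelhgo".

spelhgo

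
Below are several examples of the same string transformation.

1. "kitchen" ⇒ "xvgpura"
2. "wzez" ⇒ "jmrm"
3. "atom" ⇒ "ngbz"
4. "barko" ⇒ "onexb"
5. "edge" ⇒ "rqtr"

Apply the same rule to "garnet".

The pattern: shift every letter 13 places forward in the alphabet (wrapping around) — i.e. ROT13.
So "garnet" becomes "tnearg".

tnearg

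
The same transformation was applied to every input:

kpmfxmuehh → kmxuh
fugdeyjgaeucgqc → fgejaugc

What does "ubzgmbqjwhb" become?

In each case the input is transformed by: keep every other character starting from the first (positions 1st, 3rd, 5th, ...).
So "ubzgmbqjwhb" becomes "uzmqwb".

uzmqwb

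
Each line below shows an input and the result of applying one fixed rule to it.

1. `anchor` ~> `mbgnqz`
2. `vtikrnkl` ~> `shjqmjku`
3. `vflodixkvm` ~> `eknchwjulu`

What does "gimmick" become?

The rule is to move the first character to the end, then shift every letter 1 place backward in the alphabet (wrapping around).
On "gimmick": the first step gives "immickg", and the second then gives "hllhbjf".
(Check on "anchor": → "nchora" → "mbgnqz" ✓)

hllhbjf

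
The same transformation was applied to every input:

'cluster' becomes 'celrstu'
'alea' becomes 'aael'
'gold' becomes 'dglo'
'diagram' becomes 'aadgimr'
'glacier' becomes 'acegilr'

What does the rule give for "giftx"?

fgitx

The rule is to sort the characters into alphabetical order.
So "giftx" becomes "fgitx".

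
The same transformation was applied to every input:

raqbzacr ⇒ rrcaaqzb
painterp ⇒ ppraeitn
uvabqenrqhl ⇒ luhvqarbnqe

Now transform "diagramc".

cdmiaarg

What's happening: take characters alternately from the front and the back (1st, last, 2nd, 2nd-last, ...), then swap each adjacent pair of characters (1↔2, 3↔4, ...).
Applying both steps to "diagramc": "dcimaagr", then "cdmiaarg".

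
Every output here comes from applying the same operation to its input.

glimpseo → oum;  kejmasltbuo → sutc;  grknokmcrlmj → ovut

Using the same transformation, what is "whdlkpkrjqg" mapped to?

etsy

The pattern: shift every letter 8 places forward in the alphabet (wrapping around), then keep one character in every 3, starting at position 1 (positions 1st, 4th, 7th, ...).
Applying both steps to "whdlkpkrjqg": "epltsxszryo", then "etsy".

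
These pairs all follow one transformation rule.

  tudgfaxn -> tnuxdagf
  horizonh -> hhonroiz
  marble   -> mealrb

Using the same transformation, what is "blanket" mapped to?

btleakn

Rule — take characters alternately from the front and the back (1st, last, 2nd, 2nd-last, ...).
Applying that to "blanket" gives "btleakn".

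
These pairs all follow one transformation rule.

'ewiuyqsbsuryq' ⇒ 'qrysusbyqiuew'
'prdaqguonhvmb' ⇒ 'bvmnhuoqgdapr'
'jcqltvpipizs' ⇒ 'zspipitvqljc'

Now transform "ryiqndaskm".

kmasndiqry

What's happening: swap each adjacent pair of characters (1↔2, 3↔4, ...), then reverse the string.
On "ryiqndaskm" that produces "kmasndiqry".
(Check on "prdaqguonhvmb": → "rpadgqouhnmvb" → "bvmnhuoqgdapr" ✓)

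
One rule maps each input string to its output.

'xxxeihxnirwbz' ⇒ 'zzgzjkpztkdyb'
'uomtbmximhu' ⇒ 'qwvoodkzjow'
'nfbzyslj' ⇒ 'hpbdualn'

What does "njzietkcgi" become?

lpkbvgemki

The transformation: swap each adjacent pair of characters (1↔2, 3↔4, ...), then shift every letter 2 places forward in the alphabet (wrapping around).
Working it through for "njzietkcgi": intermediate "jnizteckig", final "lpkbvgemki".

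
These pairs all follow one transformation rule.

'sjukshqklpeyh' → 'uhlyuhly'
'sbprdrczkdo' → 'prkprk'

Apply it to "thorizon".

Rule — keep one character in every 3, starting at position 3 (positions 3rd, 6th, 9th, ...), then write the whole string twice.
Working it through for "thorizon": intermediate "oz", final "ozoz".

ozoz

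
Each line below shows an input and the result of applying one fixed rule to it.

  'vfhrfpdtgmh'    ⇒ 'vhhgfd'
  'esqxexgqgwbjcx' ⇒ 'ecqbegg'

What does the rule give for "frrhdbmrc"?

The pattern: keep every other character starting from the first (positions 1st, 3rd, 5th, ...), then take characters alternately from the front and the back (1st, last, 2nd, 2nd-last, ...).
Doing the same to "frrhdbmrc": "fcrmd".

fcrmd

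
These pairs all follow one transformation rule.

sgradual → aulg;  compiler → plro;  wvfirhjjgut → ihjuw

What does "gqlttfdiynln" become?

tfinnq

The pattern: move the first 2 characters to the end (rotate left by 2), then keep every other character starting from the second (positions 2nd, 4th, 6th, ...).
For "gqlttfdiynln", step one produces "lttfdiynlngq"; step two turns that into "tfinnq".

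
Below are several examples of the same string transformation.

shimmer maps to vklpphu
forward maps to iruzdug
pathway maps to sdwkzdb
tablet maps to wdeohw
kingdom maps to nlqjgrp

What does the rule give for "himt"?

Rule — shift every letter 3 places forward in the alphabet (wrapping around).
"himt" → "klpw".

klpw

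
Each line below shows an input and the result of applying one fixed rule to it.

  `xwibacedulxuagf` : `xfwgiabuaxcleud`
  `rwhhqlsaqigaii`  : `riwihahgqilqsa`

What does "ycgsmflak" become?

ykcaglsfm

Rule — take characters alternately from the front and the back (1st, last, 2nd, 2nd-last, ...).
For "ycgsmflak" the result is "ykcaglsfm".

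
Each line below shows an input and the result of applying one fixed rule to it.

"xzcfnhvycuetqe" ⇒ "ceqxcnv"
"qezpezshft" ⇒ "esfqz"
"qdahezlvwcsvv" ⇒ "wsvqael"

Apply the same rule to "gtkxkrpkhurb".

phrgkk

Rule — keep every other character starting from the first (positions 1st, 3rd, 5th, ...), then move the last 3 characters to the front (rotate right by 3).
Working it through for "gtkxkrpkhurb": intermediate "gkkphr", final "phrgkk".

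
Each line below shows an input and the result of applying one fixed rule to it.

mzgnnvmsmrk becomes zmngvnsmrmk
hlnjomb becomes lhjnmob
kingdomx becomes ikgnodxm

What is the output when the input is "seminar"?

In each case the input is transformed by: swap each adjacent pair of characters (1↔2, 3↔4, ...).
Applying that to "seminar" gives "esimanr".

esimanr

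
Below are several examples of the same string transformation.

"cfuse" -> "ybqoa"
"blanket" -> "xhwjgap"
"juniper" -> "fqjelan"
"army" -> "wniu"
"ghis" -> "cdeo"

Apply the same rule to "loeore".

hkakna

The pattern: shift every letter 4 places backward in the alphabet (wrapping around).
Doing the same to "loeore": "hkakna".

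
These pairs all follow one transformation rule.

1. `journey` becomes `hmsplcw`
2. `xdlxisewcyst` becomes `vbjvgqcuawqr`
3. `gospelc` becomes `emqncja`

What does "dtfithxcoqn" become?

brdgrfvamol

Rule — shift every letter 2 places backward in the alphabet (wrapping around).
For "dtfithxcoqn" the result is "brdgrfvamol".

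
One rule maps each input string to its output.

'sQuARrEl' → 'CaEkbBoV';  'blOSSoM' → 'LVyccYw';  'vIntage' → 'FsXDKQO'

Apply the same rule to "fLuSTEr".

In each case the input is transformed by: shift every letter 10 places forward in the alphabet (wrapping around), then flip the case of every letter.
For "fLuSTEr", step one produces "pVeCDOb"; step two turns that into "PvEcdoB".

PvEcdoB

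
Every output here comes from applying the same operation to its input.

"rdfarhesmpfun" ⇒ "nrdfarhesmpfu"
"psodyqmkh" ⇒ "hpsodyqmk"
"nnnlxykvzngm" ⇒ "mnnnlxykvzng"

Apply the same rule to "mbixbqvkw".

In each case the input is transformed by: move the last character to the front.
"mbixbqvkw" → "wmbixbqvk".

wmbixbqvk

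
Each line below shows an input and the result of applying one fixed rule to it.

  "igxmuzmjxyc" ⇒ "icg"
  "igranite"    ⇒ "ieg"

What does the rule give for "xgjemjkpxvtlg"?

In each case the input is transformed by: take characters alternately from the front and the back (1st, last, 2nd, 2nd-last, ...), then keep only the first 3 characters.
For "xgjemjkpxvtlg", step one produces "xggljtevmxjpk"; step two turns that into "xgg".

xgg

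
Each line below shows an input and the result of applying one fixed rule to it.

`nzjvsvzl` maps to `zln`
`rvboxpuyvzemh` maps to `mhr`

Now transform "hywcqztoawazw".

zwh

The transformation: move the first character to the end, then keep only the last 3 characters.
Applying both steps to "hywcqztoawazw": "ywcqztoawazwh", then "zwh".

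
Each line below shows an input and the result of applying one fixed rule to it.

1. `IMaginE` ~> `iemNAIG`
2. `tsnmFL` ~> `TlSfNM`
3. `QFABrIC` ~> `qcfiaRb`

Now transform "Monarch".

The rule is to take characters alternately from the front and the back (1st, last, 2nd, 2nd-last, ...), then flip the case of every letter.
Applying both steps to "Monarch": "Mhocnra", then "mHOCNRA".

mHOCNRA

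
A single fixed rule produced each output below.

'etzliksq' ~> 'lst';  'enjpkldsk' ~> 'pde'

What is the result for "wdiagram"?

aad

The pattern: move the first 2 characters to the end (rotate left by 2), then keep one character in every 3, starting at position 2 (positions 2nd, 5th, 8th, ...).
For "wdiagram", step one produces "iagramwd"; step two turns that into "aad".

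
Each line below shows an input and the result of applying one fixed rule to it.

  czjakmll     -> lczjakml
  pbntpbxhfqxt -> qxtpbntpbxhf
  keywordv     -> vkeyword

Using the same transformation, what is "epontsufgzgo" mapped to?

The pattern: swap the front and back halves of the string, then move the first 3 characters to the end (rotate left by 3).
Applying both steps to "epontsufgzgo": "ufgzgoeponts", then "zgoepontsufg".

zgoepontsufg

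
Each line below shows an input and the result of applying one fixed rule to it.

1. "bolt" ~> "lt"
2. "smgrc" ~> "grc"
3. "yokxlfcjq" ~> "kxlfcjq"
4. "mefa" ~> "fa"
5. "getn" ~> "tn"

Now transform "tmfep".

Looking at the pairs, the operation is to delete the first 2 characters.
For "tmfep" the result is "fep".

fep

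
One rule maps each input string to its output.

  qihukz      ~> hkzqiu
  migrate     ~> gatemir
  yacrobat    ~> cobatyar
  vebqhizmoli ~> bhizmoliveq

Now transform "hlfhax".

faxhlh

The rule is to move the first 3 characters to the end (rotate left by 3), then swap the first and last characters.
"hlfhax" → "faxhlh".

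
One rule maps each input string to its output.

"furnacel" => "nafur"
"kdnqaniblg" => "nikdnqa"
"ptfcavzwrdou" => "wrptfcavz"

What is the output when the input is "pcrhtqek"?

Rule — delete the last 3 characters, then move the last 2 characters to the front (rotate right by 2).
Starting from "pcrhtqek": after the first operation, "pcrht"; after the second, "htpcr".

htpcr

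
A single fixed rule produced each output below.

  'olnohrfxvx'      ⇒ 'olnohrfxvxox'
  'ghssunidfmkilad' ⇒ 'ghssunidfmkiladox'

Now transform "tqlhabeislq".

In each case the input is transformed by: append "ox".
"tqlhabeislq" → "tqlhabeislqox".

tqlhabeislqox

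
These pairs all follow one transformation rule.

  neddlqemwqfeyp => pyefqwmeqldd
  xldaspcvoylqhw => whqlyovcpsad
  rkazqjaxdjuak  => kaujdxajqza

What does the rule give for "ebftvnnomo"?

Looking at the pairs, the operation is to delete the first 2 characters, then reverse the string.
On "ebftvnnomo": the first step gives "ftvnnomo", and the second then gives "omonnvtf".

omonnvtf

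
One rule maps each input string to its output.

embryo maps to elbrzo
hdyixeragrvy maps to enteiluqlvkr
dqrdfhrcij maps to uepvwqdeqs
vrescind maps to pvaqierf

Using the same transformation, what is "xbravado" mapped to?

inqbkoen

In each case the input is transformed by: swap the front and back halves of the string, then shift every letter 13 places forward in the alphabet (wrapping around) — i.e. ROT13.
On "xbravado": the first step gives "vadoxbra", and the second then gives "inqbkoen".
(Check on "hdyixeragrvy": → "ragrvyhdyixe" → "enteiluqlvkr" ✓)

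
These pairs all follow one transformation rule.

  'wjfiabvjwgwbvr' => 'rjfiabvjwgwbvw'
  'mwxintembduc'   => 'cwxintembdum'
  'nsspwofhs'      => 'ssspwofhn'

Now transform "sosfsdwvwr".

rosfsdwvws

The rule is to swap the first and last characters.
On "sosfsdwvwr" that produces "rosfsdwvws".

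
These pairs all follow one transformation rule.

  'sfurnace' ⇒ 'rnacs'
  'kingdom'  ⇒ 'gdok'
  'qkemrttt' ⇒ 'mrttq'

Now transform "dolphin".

phid

In each case the input is transformed by: swap the first and last characters, then delete the first 3 characters.
Starting from "dolphin": after the first operation, "nolphid"; after the second, "phid".
(Check on "sfurnace": → "efurnacs" → "rnacs" ✓)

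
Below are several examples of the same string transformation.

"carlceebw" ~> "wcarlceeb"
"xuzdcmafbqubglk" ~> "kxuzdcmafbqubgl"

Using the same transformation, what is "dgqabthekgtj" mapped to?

jdgqabthekgt

Rule — move the last character to the front.
Applying that to "dgqabthekgtj" gives "jdgqabthekgt".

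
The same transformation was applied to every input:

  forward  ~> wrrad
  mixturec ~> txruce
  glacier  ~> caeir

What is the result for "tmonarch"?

Each output is the input with this applied: swap each adjacent pair of characters (1↔2, 3↔4, ...), then delete the first 2 characters.
"tmonarch" → "mtnorahc" → "norahc".

norahc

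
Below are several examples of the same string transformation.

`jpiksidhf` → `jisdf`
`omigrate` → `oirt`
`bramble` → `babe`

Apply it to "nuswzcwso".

The pattern: keep every other character starting from the first (positions 1st, 3rd, 5th, ...).
"nuswzcwso" → "nszwo".

nszwo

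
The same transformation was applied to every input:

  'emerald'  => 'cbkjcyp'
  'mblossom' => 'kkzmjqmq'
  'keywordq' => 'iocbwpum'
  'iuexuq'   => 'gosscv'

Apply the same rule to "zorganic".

What's happening: take characters alternately from the front and the back (1st, last, 2nd, 2nd-last, ...), then shift every letter 2 places backward in the alphabet (wrapping around).
For "zorganic", step one produces "zcoirnga"; step two turns that into "xamgpley".

xamgpley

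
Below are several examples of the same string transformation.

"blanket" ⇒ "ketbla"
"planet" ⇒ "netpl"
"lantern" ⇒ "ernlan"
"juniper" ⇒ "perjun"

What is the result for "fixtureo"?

reofixt

Each output is the input with this applied: move the last 3 characters to the front (rotate right by 3), then delete the last character.
On "fixtureo": the first step gives "reofixtu", and the second then gives "reofixt".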